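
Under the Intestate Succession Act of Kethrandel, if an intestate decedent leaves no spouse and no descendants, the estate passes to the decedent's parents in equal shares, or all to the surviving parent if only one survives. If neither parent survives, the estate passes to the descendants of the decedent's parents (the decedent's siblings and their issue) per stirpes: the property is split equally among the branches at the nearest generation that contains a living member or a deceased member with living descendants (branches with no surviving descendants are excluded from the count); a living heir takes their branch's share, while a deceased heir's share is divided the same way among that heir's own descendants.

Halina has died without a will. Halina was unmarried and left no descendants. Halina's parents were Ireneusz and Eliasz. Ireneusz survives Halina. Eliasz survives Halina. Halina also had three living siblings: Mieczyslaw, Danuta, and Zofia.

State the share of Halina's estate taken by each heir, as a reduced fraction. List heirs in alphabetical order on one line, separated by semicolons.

Eliasz 1/2; Ireneusz 1/2

Both parents survive, so Ireneusz and Eliasz each take 1/2. The siblings take nothing because a surviving parent has priority.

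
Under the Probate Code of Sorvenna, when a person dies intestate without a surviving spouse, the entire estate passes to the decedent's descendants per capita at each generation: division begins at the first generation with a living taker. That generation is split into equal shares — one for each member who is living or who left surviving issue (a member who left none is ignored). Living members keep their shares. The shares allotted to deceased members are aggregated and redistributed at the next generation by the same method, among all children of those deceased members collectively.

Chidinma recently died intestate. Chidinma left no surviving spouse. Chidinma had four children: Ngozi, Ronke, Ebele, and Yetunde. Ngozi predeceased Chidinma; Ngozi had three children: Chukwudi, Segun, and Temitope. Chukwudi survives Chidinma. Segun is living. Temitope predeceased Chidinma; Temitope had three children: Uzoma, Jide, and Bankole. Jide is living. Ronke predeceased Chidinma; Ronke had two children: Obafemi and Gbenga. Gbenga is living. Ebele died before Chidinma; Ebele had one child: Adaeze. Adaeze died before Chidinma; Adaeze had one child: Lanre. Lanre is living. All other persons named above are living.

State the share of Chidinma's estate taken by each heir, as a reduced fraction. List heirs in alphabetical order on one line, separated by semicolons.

There is no surviving spouse, so the entire estate passes to Chidinma's descendants per capita at each generation.
At generation 1 (Ngozi, Ronke, Ebele, Yetunde) there are 4 shares of (1)/4 = 1/4 each.
Living: Yetunde — each takes 1/4.
Deceased: Ngozi, Ronke, and Ebele. Their combined 3/4 is pooled and carried to generation 2.
At generation 2 (Chukwudi, Segun, Temitope, Obafemi, Gbenga, Adaeze) there are 6 shares of (3/4)/6 = 1/8 each.
Living: Chukwudi, Segun, Obafemi, and Gbenga — each takes 1/8.
Deceased: Temitope and Adaeze. Their combined 1/4 is pooled and carried to generation 3.
At generation 3 (Uzoma, Jide, Bankole, Lanre) there are 4 shares of (1/4)/4 = 1/16 each.
Living: Uzoma, Jide, Bankole, and Lanre — each takes 1/16.

Bankole 1/16; Chukwudi 1/8; Gbenga 1/8; Jide 1/16; Lanre 1/16; Obafemi 1/8; Segun 1/8; Uzoma 1/16; Yetunde 1/4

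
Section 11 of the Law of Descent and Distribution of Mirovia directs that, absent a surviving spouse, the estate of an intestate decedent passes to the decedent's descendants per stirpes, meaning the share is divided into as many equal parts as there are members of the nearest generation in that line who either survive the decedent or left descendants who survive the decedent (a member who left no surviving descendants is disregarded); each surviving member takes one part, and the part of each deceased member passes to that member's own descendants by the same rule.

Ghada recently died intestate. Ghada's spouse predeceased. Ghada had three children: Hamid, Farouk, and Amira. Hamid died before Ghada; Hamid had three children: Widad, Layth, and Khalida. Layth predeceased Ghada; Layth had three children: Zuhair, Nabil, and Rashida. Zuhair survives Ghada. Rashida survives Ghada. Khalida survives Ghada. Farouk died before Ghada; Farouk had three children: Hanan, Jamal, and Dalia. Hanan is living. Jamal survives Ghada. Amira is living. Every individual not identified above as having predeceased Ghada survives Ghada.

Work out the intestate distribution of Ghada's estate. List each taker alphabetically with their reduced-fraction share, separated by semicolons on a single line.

Amira 1/3; Dalia 1/9; Hanan 1/9; Jamal 1/9; Khalida 1/9; Nabil 1/27; Rashida 1/27; Widad 1/9; Zuhair 1/27

There is no surviving spouse, so the entire estate passes to Ghada's descendants per stirpes.
The estate is divided into 3 equal shares of 1/3 among Hamid, Farouk, Amira.
Hamid predeceased; the 1/3 allotted to Hamid's branch passes to Hamid's issue by representation.
The 1/3 is divided into 3 equal shares of 1/9 among Widad, Layth, Khalida.
Widad is living and takes 1/9.
Layth predeceased; the 1/9 allotted to Layth's branch passes to Layth's issue by representation.
The 1/9 is divided into 3 equal shares of 1/27 among Zuhair, Nabil, Rashida.
Zuhair is living and takes 1/27.
Nabil is living and takes 1/27.
Rashida is living and takes 1/27.
Khalida is living and takes 1/9.
Farouk predeceased; the 1/3 allotted to Farouk's branch passes to Farouk's issue by representation.
The 1/3 is divided into 3 equal shares of 1/9 among Hanan, Jamal, Dalia.
Hanan is living and takes 1/9.
Jamal is living and takes 1/9.
Dalia is living and takes 1/9.
Amira is living and takes 1/3.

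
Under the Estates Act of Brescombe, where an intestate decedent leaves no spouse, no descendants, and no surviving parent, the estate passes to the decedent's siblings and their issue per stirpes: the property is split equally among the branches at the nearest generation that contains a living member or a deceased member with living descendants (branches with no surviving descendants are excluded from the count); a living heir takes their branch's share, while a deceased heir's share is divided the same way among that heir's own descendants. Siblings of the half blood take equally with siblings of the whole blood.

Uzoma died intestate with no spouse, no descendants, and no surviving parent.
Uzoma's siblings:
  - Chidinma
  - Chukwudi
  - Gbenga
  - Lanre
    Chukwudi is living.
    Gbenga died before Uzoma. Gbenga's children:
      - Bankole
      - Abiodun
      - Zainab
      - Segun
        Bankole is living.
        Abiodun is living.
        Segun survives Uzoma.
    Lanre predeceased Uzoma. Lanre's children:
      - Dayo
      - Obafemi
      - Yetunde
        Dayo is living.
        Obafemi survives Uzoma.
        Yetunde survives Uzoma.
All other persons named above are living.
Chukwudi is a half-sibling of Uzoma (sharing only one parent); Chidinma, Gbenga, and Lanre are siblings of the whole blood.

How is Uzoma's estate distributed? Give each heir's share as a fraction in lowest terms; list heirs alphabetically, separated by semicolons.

No spouse, descendants, or parent survives, so the estate passes to Uzoma's siblings per stirpes.
Half-blood and whole-blood siblings take equally under the stated rule.
The estate is divided into 4 equal shares of 1/4 among Chidinma, Chukwudi, Gbenga, Lanre.
Chidinma is living and takes 1/4.
Chukwudi is living and takes 1/4.
Gbenga predeceased; the 1/4 allotted to Gbenga's branch passes to Gbenga's issue by representation.
The 1/4 is divided into 4 equal shares of 1/16 among Bankole, Abiodun, Zainab, Segun.
Bankole is living and takes 1/16.
Abiodun is living and takes 1/16.
Zainab is living and takes 1/16.
Segun is living and takes 1/16.
Lanre predeceased; the 1/4 allotted to Lanre's branch passes to Lanre's issue by representation.
The 1/4 is divided into 3 equal shares of 1/12 among Dayo, Obafemi, Yetunde.
Dayo is living and takes 1/12.
Obafemi is living and takes 1/12.
Yetunde is living and takes 1/12.

Abiodun 1/16; Bankole 1/16; Chidinma 1/4; Chukwudi 1/4; Dayo 1/12; Obafemi 1/12; Segun 1/16; Yetunde 1/12; Zainab 1/16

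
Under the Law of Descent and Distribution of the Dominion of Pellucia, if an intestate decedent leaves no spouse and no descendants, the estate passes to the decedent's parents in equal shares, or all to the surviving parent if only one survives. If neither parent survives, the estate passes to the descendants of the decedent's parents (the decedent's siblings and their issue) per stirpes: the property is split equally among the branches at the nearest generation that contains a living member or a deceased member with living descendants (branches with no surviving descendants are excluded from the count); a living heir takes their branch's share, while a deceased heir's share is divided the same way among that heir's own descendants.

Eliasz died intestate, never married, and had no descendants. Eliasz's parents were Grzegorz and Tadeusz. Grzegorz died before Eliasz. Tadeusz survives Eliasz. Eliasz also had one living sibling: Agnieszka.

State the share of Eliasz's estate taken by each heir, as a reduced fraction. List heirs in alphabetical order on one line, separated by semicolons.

Only one parent, Tadeusz, survives, so Tadeusz takes the entire estate. The siblings take nothing because a surviving parent has priority.

Tadeusz 1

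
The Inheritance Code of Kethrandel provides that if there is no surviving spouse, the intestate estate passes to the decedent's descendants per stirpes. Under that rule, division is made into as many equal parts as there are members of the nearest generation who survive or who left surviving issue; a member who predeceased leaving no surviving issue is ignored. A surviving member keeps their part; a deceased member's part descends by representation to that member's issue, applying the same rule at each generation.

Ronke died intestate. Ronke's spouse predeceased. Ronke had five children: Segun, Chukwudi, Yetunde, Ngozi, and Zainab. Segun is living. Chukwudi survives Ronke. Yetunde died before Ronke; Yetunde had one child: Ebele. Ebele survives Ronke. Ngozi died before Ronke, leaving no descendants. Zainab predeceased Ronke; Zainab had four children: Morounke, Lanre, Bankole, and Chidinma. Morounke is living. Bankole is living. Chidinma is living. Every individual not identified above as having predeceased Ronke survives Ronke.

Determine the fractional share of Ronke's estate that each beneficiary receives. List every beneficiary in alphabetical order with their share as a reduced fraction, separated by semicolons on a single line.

Bankole 1/16; Chidinma 1/16; Chukwudi 1/4; Ebele 1/4; Lanre 1/16; Morounke 1/16; Segun 1/4

There is no surviving spouse, so the entire estate passes to Ronke's descendants per stirpes.
Ngozi left no surviving issue, so that branch lapses and is disregarded.
The estate is divided into 4 equal shares of 1/4 among Segun, Chukwudi, Yetunde, Zainab.
Segun is living and takes 1/4.
Chukwudi is living and takes 1/4.
Yetunde predeceased; the 1/4 allotted to Yetunde's branch passes to Yetunde's issue by representation.
Ebele is the sole taker at this level and receives the full 1/4.
Zainab predeceased; the 1/4 allotted to Zainab's branch passes to Zainab's issue by representation.
The 1/4 is divided into 4 equal shares of 1/16 among Morounke, Lanre, Bankole, Chidinma.
Morounke is living and takes 1/16.
Lanre is living and takes 1/16.
Bankole is living and takes 1/16.
Chidinma is living and takes 1/16.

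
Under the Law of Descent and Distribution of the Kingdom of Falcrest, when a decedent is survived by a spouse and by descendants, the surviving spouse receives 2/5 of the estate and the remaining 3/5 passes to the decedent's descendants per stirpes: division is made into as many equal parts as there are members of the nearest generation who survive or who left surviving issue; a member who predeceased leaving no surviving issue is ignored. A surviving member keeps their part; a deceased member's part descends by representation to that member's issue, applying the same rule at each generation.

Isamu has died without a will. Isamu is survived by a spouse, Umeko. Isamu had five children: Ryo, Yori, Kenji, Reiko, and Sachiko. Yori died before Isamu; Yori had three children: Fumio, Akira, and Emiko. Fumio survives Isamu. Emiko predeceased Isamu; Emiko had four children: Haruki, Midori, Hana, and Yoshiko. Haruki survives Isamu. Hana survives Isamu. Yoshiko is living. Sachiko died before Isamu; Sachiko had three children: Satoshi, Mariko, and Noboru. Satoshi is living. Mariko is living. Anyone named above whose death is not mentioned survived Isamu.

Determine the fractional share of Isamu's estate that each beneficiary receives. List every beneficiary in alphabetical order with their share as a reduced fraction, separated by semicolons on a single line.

Umeko, as surviving spouse, takes 2/5.
The remaining 3/5 passes to Isamu's descendants per stirpes.
The 3/5 is divided into 5 equal shares of 3/25 among Ryo, Yori, Kenji, Reiko, Sachiko.
Ryo is living and takes 3/25.
Yori predeceased; the 3/25 allotted to Yori's branch passes to Yori's issue by representation.
The 3/25 is divided into 3 equal shares of 1/25 among Fumio, Akira, Emiko.
Fumio is living and takes 1/25.
Akira is living and takes 1/25.
Emiko predeceased; the 1/25 allotted to Emiko's branch passes to Emiko's issue by representation.
The 1/25 is divided into 4 equal shares of 1/100 among Haruki, Midori, Hana, Yoshiko.
Haruki is living and takes 1/100.
Midori is living and takes 1/100.
Hana is living and takes 1/100.
Yoshiko is living and takes 1/100.
Kenji is living and takes 3/25.
Reiko is living and takes 3/25.
Sachiko predeceased; the 3/25 allotted to Sachiko's branch passes to Sachiko's issue by representation.
The 3/25 is divided into 3 equal shares of 1/25 among Satoshi, Mariko, Noboru.
Satoshi is living and takes 1/25.
Mariko is living and takes 1/25.
Noboru is living and takes 1/25.

Akira 1/25; Fumio 1/25; Hana 1/100; Haruki 1/100; Kenji 3/25; Mariko 1/25; Midori 1/100; Noboru 1/25; Reiko 3/25; Ryo 3/25; Satoshi 1/25; Umeko 2/5; Yoshiko 1/100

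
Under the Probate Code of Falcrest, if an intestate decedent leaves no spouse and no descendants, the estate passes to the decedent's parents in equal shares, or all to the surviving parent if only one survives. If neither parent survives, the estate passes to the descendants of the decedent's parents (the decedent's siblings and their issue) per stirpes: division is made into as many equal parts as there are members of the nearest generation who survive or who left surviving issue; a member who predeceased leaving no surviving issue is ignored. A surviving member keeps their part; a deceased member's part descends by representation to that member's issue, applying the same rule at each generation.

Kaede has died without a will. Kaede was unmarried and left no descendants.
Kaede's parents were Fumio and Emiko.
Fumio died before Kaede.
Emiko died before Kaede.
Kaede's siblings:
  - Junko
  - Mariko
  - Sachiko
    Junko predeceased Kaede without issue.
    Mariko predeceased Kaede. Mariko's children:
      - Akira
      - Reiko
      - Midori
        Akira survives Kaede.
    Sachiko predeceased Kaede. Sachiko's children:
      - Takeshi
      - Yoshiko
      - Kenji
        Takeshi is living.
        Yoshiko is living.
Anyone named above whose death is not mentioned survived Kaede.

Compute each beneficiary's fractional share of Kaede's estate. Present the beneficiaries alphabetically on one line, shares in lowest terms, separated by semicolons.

Akira 1/6; Kenji 1/6; Midori 1/6; Reiko 1/6; Takeshi 1/6; Yoshiko 1/6

Neither parent survives and there are no descendants, so the estate passes to Kaede's siblings and their issue per stirpes.
Junko left no surviving issue, so that branch lapses and is disregarded.
The estate is divided into 2 equal shares of 1/2 among Mariko, Sachiko.
Mariko predeceased; the 1/2 allotted to Mariko's branch passes to Mariko's issue by representation.
The 1/2 is divided into 3 equal shares of 1/6 among Akira, Reiko, Midori.
Akira is living and takes 1/6.
Reiko is living and takes 1/6.
Midori is living and takes 1/6.
Sachiko predeceased; the 1/2 allotted to Sachiko's branch passes to Sachiko's issue by representation.
The 1/2 is divided into 3 equal shares of 1/6 among Takeshi, Yoshiko, Kenji.
Takeshi is living and takes 1/6.
Yoshiko is living and takes 1/6.
Kenji is living and takes 1/6.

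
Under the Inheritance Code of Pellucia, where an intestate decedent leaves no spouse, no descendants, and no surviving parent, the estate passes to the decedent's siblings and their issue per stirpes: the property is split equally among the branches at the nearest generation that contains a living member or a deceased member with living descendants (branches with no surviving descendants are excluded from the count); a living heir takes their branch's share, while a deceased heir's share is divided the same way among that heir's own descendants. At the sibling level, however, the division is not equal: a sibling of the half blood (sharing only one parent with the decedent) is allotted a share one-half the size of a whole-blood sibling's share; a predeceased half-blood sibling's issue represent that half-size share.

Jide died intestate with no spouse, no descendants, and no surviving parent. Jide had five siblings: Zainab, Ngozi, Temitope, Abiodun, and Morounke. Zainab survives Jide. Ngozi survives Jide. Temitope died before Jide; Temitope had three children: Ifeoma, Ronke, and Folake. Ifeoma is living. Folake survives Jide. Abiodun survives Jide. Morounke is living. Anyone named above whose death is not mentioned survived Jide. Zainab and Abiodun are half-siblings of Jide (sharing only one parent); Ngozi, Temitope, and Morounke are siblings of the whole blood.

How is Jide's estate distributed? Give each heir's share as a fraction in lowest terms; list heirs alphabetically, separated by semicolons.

No spouse, descendants, or parent survives, so the estate passes to Jide's siblings per stirpes.
Half-blood siblings count for one-half the weight of whole-blood siblings at the initial division.
Dividing 1 in proportion to weights (total weight 4): Zainab (weight 1/2) → 1/8; Ngozi (weight 1) → 1/4; Temitope (weight 1) → 1/4; Abiodun (weight 1/2) → 1/8; Morounke (weight 1) → 1/4.
Zainab is living and takes 1/8.
Ngozi is living and takes 1/4.
Temitope predeceased; the 1/4 allotted to Temitope's branch passes to Temitope's issue by representation.
The 1/4 is divided into 3 equal shares of 1/12 among Ifeoma, Ronke, Folake.
Ifeoma is living and takes 1/12.
Ronke is living and takes 1/12.
Folake is living and takes 1/12.
Abiodun is living and takes 1/8.
Morounke is living and takes 1/4.

Abiodun 1/8; Folake 1/12; Ifeoma 1/12; Morounke 1/4; Ngozi 1/4; Ronke 1/12; Zainab 1/8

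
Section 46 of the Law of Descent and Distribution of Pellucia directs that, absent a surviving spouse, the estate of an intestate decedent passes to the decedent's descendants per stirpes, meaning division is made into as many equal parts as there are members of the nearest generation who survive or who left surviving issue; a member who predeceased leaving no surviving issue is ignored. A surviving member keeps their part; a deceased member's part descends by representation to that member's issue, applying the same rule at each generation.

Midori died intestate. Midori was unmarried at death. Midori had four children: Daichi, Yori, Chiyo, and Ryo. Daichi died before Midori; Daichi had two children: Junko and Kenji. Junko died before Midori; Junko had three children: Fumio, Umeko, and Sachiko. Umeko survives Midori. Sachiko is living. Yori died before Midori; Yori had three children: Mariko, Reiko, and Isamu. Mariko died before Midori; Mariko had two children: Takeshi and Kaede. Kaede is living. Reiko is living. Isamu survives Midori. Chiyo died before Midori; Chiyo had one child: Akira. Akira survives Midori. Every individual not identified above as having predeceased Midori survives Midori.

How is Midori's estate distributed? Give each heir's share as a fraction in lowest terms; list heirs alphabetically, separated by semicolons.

Akira 1/4; Fumio 1/24; Isamu 1/12; Kaede 1/24; Kenji 1/8; Reiko 1/12; Ryo 1/4; Sachiko 1/24; Takeshi 1/24; Umeko 1/24

There is no surviving spouse, so the entire estate passes to Midori's descendants per stirpes.
The estate is divided into 4 equal shares of 1/4 among Daichi, Yori, Chiyo, Ryo.
Daichi predeceased; the 1/4 allotted to Daichi's branch passes to Daichi's issue by representation.
The 1/4 is divided into 2 equal shares of 1/8 among Junko, Kenji.
Junko predeceased; the 1/8 allotted to Junko's branch passes to Junko's issue by representation.
The 1/8 is divided into 3 equal shares of 1/24 among Fumio, Umeko, Sachiko.
Fumio is living and takes 1/24.
Umeko is living and takes 1/24.
Sachiko is living and takes 1/24.
Kenji is living and takes 1/8.
Yori predeceased; the 1/4 allotted to Yori's branch passes to Yori's issue by representation.
The 1/4 is divided into 3 equal shares of 1/12 among Mariko, Reiko, Isamu.
Mariko predeceased; the 1/12 allotted to Mariko's branch passes to Mariko's issue by representation.
The 1/12 is divided into 2 equal shares of 1/24 among Takeshi, Kaede.
Takeshi is living and takes 1/24.
Kaede is living and takes 1/24.
Reiko is living and takes 1/12.
Isamu is living and takes 1/12.
Chiyo predeceased; the 1/4 allotted to Chiyo's branch passes to Chiyo's issue by representation.
Akira is the sole taker at this level and receives the full 1/4.
Ryo is living and takes 1/4.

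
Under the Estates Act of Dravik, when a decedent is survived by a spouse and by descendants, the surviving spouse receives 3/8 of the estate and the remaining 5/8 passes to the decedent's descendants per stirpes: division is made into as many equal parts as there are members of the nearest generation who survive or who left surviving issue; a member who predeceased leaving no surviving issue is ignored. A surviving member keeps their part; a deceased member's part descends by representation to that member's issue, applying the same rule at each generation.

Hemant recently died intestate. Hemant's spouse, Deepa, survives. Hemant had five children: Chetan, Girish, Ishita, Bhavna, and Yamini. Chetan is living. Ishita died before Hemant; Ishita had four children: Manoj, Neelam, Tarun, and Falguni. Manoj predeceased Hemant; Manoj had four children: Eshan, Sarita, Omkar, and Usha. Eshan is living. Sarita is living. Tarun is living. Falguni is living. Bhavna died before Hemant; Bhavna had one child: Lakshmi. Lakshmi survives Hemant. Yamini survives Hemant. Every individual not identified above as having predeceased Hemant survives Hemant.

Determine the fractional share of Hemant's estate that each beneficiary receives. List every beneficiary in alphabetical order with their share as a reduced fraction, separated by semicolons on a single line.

Chetan 1/8; Deepa 3/8; Eshan 1/128; Falguni 1/32; Girish 1/8; Lakshmi 1/8; Neelam 1/32; Omkar 1/128; Sarita 1/128; Tarun 1/32; Usha 1/128; Yamini 1/8

Deepa, as surviving spouse, takes 3/8.
The remaining 5/8 passes to Hemant's descendants per stirpes.
The 5/8 is divided into 5 equal shares of 1/8 among Chetan, Girish, Ishita, Bhavna, Yamini.
Chetan is living and takes 1/8.
Girish is living and takes 1/8.
Ishita predeceased; the 1/8 allotted to Ishita's branch passes to Ishita's issue by representation.
The 1/8 is divided into 4 equal shares of 1/32 among Manoj, Neelam, Tarun, Falguni.
Manoj predeceased; the 1/32 allotted to Manoj's branch passes to Manoj's issue by representation.
The 1/32 is divided into 4 equal shares of 1/128 among Eshan, Sarita, Omkar, Usha.
Eshan is living and takes 1/128.
Sarita is living and takes 1/128.
Omkar is living and takes 1/128.
Usha is living and takes 1/128.
Neelam is living and takes 1/32.
Tarun is living and takes 1/32.
Falguni is living and takes 1/32.
Bhavna predeceased; the 1/8 allotted to Bhavna's branch passes to Bhavna's issue by representation.
Lakshmi is the sole taker at this level and receives the full 1/8.
Yamini is living and takes 1/8.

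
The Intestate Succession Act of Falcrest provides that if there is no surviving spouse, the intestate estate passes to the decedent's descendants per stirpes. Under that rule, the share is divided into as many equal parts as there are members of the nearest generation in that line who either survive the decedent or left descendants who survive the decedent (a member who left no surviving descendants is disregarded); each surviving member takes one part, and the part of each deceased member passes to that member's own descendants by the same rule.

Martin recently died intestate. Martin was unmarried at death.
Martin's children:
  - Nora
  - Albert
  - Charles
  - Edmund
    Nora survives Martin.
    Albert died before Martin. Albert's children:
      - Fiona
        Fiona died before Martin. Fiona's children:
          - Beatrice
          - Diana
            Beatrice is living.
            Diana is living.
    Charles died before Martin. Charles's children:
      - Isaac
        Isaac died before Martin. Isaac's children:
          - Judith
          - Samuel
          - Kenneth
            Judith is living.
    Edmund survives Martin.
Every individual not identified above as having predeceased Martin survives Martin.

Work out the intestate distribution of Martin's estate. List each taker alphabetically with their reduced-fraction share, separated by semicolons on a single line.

Beatrice 1/8; Diana 1/8; Edmund 1/4; Judith 1/12; Kenneth 1/12; Nora 1/4; Samuel 1/12

There is no surviving spouse, so the entire estate passes to Martin's descendants per stirpes.
The estate is divided into 4 equal shares of 1/4 among Nora, Albert, Charles, Edmund.
Nora is living and takes 1/4.
Albert predeceased; the 1/4 allotted to Albert's branch passes to Albert's issue by representation.
Fiona's line is the sole branch at this level, so the full 1/4 passes to Fiona's issue by representation.
The 1/4 is divided into 2 equal shares of 1/8 among Beatrice, Diana.
Beatrice is living and takes 1/8.
Diana is living and takes 1/8.
Charles predeceased; the 1/4 allotted to Charles's branch passes to Charles's issue by representation.
Isaac's line is the sole branch at this level, so the full 1/4 passes to Isaac's issue by representation.
The 1/4 is divided into 3 equal shares of 1/12 among Judith, Samuel, Kenneth.
Judith is living and takes 1/12.
Samuel is living and takes 1/12.
Kenneth is living and takes 1/12.
Edmund is living and takes 1/4.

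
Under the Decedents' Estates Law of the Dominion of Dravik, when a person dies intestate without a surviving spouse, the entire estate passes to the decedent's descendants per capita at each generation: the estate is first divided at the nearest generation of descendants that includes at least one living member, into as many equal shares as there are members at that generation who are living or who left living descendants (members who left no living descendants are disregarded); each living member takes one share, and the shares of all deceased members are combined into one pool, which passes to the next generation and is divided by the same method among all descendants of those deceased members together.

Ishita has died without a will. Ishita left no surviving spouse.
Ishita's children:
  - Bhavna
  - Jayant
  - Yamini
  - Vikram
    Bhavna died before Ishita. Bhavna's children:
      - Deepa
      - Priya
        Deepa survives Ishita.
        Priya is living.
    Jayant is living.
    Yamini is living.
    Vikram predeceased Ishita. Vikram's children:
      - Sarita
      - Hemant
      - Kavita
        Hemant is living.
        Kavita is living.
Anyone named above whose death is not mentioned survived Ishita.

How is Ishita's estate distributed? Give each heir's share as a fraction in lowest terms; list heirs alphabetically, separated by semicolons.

There is no surviving spouse, so the entire estate passes to Ishita's descendants per capita at each generation.
At generation 1 (Bhavna, Jayant, Yamini, Vikram) there are 4 shares of (1)/4 = 1/4 each.
Living: Jayant and Yamini — each takes 1/4.
Deceased: Bhavna and Vikram. Their combined 1/2 is pooled and carried to generation 2.
At generation 2 (Deepa, Priya, Sarita, Hemant, Kavita) there are 5 shares of (1/2)/5 = 1/10 each.
Living: Deepa, Priya, Sarita, Hemant, and Kavita — each takes 1/10.

Deepa 1/10; Hemant 1/10; Jayant 1/4; Kavita 1/10; Priya 1/10; Sarita 1/10; Yamini 1/4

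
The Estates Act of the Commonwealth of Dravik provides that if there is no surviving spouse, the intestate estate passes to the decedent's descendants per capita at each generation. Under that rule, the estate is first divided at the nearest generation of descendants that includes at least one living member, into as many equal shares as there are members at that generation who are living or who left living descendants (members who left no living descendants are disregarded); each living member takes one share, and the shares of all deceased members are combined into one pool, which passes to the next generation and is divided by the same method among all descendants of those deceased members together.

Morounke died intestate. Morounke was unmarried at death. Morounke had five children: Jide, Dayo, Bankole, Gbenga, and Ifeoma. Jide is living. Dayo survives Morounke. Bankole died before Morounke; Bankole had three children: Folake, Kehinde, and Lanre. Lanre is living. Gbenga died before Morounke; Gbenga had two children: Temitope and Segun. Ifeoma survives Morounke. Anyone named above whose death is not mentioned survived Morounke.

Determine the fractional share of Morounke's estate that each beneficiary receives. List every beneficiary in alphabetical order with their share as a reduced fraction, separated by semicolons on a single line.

Dayo 1/5; Folake 2/25; Ifeoma 1/5; Jide 1/5; Kehinde 2/25; Lanre 2/25; Segun 2/25; Temitope 2/25

There is no surviving spouse, so the entire estate passes to Morounke's descendants per capita at each generation.
At generation 1 (Jide, Dayo, Bankole, Gbenga, Ifeoma) there are 5 shares of (1)/5 = 1/5 each.
Living: Jide, Dayo, and Ifeoma — each takes 1/5.
Deceased: Bankole and Gbenga. Their combined 2/5 is pooled and carried to generation 2.
At generation 2 (Folake, Kehinde, Lanre, Temitope, Segun) there are 5 shares of (2/5)/5 = 2/25 each.
Living: Folake, Kehinde, Lanre, Temitope, and Segun — each takes 2/25.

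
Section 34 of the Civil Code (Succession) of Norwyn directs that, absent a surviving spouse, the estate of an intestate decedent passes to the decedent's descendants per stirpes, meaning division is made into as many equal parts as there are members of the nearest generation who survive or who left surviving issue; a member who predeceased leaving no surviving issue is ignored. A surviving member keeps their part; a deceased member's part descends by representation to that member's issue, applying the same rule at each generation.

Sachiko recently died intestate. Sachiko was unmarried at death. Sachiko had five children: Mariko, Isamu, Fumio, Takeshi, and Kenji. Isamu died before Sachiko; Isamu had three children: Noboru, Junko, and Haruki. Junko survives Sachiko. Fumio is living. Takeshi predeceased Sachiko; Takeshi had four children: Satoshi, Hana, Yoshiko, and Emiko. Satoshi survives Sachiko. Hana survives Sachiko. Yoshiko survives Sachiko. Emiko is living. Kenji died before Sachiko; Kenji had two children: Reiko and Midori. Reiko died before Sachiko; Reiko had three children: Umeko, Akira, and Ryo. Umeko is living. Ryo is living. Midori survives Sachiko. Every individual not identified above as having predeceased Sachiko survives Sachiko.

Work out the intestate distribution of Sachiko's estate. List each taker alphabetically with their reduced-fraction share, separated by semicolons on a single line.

Akira 1/30; Emiko 1/20; Fumio 1/5; Hana 1/20; Haruki 1/15; Junko 1/15; Mariko 1/5; Midori 1/10; Noboru 1/15; Ryo 1/30; Satoshi 1/20; Umeko 1/30; Yoshiko 1/20

There is no surviving spouse, so the entire estate passes to Sachiko's descendants per stirpes.
The estate is divided into 5 equal shares of 1/5 among Mariko, Isamu, Fumio, Takeshi, Kenji.
Mariko is living and takes 1/5.
Isamu predeceased; the 1/5 allotted to Isamu's branch passes to Isamu's issue by representation.
The 1/5 is divided into 3 equal shares of 1/15 among Noboru, Junko, Haruki.
Noboru is living and takes 1/15.
Junko is living and takes 1/15.
Haruki is living and takes 1/15.
Fumio is living and takes 1/5.
Takeshi predeceased; the 1/5 allotted to Takeshi's branch passes to Takeshi's issue by representation.
The 1/5 is divided into 4 equal shares of 1/20 among Satoshi, Hana, Yoshiko, Emiko.
Satoshi is living and takes 1/20.
Hana is living and takes 1/20.
Yoshiko is living and takes 1/20.
Emiko is living and takes 1/20.
Kenji predeceased; the 1/5 allotted to Kenji's branch passes to Kenji's issue by representation.
The 1/5 is divided into 2 equal shares of 1/10 among Reiko, Midori.
Reiko predeceased; the 1/10 allotted to Reiko's branch passes to Reiko's issue by representation.
The 1/10 is divided into 3 equal shares of 1/30 among Umeko, Akira, Ryo.
Umeko is living and takes 1/30.
Akira is living and takes 1/30.
Ryo is living and takes 1/30.
Midori is living and takes 1/10.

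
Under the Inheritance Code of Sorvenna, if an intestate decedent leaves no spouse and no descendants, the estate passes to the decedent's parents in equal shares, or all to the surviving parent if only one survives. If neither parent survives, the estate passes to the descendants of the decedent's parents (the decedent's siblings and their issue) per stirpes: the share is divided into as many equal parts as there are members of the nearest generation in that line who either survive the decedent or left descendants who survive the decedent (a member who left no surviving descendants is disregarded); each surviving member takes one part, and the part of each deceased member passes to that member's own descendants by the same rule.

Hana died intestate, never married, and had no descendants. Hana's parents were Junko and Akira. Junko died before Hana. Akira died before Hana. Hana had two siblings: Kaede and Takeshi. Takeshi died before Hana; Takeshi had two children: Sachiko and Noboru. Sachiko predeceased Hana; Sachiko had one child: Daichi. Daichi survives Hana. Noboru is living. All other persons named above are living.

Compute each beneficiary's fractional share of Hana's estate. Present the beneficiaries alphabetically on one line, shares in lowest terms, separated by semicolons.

Daichi 1/4; Kaede 1/2; Noboru 1/4

Neither parent survives and there are no descendants, so the estate passes to Hana's siblings and their issue per stirpes.
The estate is divided into 2 equal shares of 1/2 among Kaede, Takeshi.
Kaede is living and takes 1/2.
Takeshi predeceased; the 1/2 allotted to Takeshi's branch passes to Takeshi's issue by representation.
The 1/2 is divided into 2 equal shares of 1/4 among Sachiko, Noboru.
Sachiko predeceased; the 1/4 allotted to Sachiko's branch passes to Sachiko's issue by representation.
Daichi is the sole taker at this level and receives the full 1/4.
Noboru is living and takes 1/4.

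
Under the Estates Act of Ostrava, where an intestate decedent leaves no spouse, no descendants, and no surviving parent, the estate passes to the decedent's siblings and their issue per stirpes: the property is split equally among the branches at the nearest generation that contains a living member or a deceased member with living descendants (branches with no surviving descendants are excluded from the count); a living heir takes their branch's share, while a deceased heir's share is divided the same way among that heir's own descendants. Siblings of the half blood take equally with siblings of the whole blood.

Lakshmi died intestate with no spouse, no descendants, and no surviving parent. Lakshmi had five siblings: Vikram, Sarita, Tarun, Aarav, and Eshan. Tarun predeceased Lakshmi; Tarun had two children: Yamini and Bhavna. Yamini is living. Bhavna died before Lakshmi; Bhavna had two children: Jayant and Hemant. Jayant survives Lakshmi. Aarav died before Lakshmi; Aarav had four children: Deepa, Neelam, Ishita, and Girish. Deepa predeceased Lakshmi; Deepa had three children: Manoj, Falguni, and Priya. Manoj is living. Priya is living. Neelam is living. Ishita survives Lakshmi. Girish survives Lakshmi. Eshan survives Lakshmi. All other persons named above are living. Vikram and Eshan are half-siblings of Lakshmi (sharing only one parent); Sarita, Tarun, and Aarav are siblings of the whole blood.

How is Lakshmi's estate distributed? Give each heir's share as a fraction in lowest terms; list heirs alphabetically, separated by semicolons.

No spouse, descendants, or parent survives, so the estate passes to Lakshmi's siblings per stirpes.
Half-blood and whole-blood siblings take equally under the stated rule.
The estate is divided into 5 equal shares of 1/5 among Vikram, Sarita, Tarun, Aarav, Eshan.
Vikram is living and takes 1/5.
Sarita is living and takes 1/5.
Tarun predeceased; the 1/5 allotted to Tarun's branch passes to Tarun's issue by representation.
The 1/5 is divided into 2 equal shares of 1/10 among Yamini, Bhavna.
Yamini is living and takes 1/10.
Bhavna predeceased; the 1/10 allotted to Bhavna's branch passes to Bhavna's issue by representation.
The 1/10 is divided into 2 equal shares of 1/20 among Jayant, Hemant.
Jayant is living and takes 1/20.
Hemant is living and takes 1/20.
Aarav predeceased; the 1/5 allotted to Aarav's branch passes to Aarav's issue by representation.
The 1/5 is divided into 4 equal shares of 1/20 among Deepa, Neelam, Ishita, Girish.
Deepa predeceased; the 1/20 allotted to Deepa's branch passes to Deepa's issue by representation.
The 1/20 is divided into 3 equal shares of 1/60 among Manoj, Falguni, Priya.
Manoj is living and takes 1/60.
Falguni is living and takes 1/60.
Priya is living and takes 1/60.
Neelam is living and takes 1/20.
Ishita is living and takes 1/20.
Girish is living and takes 1/20.
Eshan is living and takes 1/5.

Eshan 1/5; Falguni 1/60; Girish 1/20; Hemant 1/20; Ishita 1/20; Jayant 1/20; Manoj 1/60; Neelam 1/20; Priya 1/60; Sarita 1/5; Vikram 1/5; Yamini 1/10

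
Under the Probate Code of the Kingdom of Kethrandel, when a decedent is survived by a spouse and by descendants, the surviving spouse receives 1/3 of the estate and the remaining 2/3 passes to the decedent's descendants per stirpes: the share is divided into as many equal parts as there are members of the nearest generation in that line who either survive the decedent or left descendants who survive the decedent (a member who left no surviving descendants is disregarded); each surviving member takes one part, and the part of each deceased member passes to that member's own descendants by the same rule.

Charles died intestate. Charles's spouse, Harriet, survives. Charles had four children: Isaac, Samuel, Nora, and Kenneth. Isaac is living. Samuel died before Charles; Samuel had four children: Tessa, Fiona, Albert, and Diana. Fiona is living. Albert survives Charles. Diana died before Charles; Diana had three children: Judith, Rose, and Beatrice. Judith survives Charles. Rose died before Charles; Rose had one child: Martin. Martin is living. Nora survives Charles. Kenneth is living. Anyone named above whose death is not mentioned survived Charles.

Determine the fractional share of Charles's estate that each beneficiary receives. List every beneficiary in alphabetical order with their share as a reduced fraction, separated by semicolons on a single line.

Harriet, as surviving spouse, takes 1/3.
The remaining 2/3 passes to Charles's descendants per stirpes.
The 2/3 is divided into 4 equal shares of 1/6 among Isaac, Samuel, Nora, Kenneth.
Isaac is living and takes 1/6.
Samuel predeceased; the 1/6 allotted to Samuel's branch passes to Samuel's issue by representation.
The 1/6 is divided into 4 equal shares of 1/24 among Tessa, Fiona, Albert, Diana.
Tessa is living and takes 1/24.
Fiona is living and takes 1/24.
Albert is living and takes 1/24.
Diana predeceased; the 1/24 allotted to Diana's branch passes to Diana's issue by representation.
The 1/24 is divided into 3 equal shares of 1/72 among Judith, Rose, Beatrice.
Judith is living and takes 1/72.
Rose predeceased; the 1/72 allotted to Rose's branch passes to Rose's issue by representation.
Martin is the sole taker at this level and receives the full 1/72.
Beatrice is living and takes 1/72.
Nora is living and takes 1/6.
Kenneth is living and takes 1/6.

Albert 1/24; Beatrice 1/72; Fiona 1/24; Harriet 1/3; Isaac 1/6; Judith 1/72; Kenneth 1/6; Martin 1/72; Nora 1/6; Tessa 1/24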